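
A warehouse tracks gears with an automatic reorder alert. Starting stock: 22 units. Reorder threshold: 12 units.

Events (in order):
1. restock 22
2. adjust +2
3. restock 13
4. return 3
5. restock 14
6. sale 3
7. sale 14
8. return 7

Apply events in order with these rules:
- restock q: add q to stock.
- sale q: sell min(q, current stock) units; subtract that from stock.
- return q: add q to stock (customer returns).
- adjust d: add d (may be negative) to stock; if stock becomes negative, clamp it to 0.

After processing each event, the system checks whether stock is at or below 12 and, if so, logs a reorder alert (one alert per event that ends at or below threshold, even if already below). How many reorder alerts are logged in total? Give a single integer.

Processing events:
Start: stock = 22
  Event 1 (restock 22): 22 + 22 = 44
  Event 2 (adjust +2): 44 + 2 = 46
  Event 3 (restock 13): 46 + 13 = 59
  Event 4 (return 3): 59 + 3 = 62
  Event 5 (restock 14): 62 + 14 = 76
  Event 6 (sale 3): sell min(3,76)=3. stock: 76 - 3 = 73. total_sold = 3
  Event 7 (sale 14): sell min(14,73)=14. stock: 73 - 14 = 59. total_sold = 17
  Event 8 (return 7): 59 + 7 = 66
Final: stock = 66, total_sold = 17

Checking against threshold 12:
  After event 1: stock=44 > 12
  After event 2: stock=46 > 12
  After event 3: stock=59 > 12
  After event 4: stock=62 > 12
  After event 5: stock=76 > 12
  After event 6: stock=73 > 12
  After event 7: stock=59 > 12
  After event 8: stock=66 > 12
Alert events: []. Count = 0

Answer: 0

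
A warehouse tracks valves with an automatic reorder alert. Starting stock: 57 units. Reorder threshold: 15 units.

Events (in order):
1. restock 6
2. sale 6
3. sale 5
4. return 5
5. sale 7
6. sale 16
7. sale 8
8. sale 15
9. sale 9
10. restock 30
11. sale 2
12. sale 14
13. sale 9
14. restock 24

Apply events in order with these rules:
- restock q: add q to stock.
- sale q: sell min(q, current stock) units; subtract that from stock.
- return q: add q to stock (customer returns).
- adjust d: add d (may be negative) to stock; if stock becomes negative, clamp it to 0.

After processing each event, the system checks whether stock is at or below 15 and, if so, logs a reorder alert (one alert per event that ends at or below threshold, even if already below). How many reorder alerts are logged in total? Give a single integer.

Processing events:
Start: stock = 57
  Event 1 (restock 6): 57 + 6 = 63
  Event 2 (sale 6): sell min(6,63)=6. stock: 63 - 6 = 57. total_sold = 6
  Event 3 (sale 5): sell min(5,57)=5. stock: 57 - 5 = 52. total_sold = 11
  Event 4 (return 5): 52 + 5 = 57
  Event 5 (sale 7): sell min(7,57)=7. stock: 57 - 7 = 50. total_sold = 18
  Event 6 (sale 16): sell min(16,50)=16. stock: 50 - 16 = 34. total_sold = 34
  Event 7 (sale 8): sell min(8,34)=8. stock: 34 - 8 = 26. total_sold = 42
  Event 8 (sale 15): sell min(15,26)=15. stock: 26 - 15 = 11. total_sold = 57
  Event 9 (sale 9): sell min(9,11)=9. stock: 11 - 9 = 2. total_sold = 66
  Event 10 (restock 30): 2 + 30 = 32
  Event 11 (sale 2): sell min(2,32)=2. stock: 32 - 2 = 30. total_sold = 68
  Event 12 (sale 14): sell min(14,30)=14. stock: 30 - 14 = 16. total_sold = 82
  Event 13 (sale 9): sell min(9,16)=9. stock: 16 - 9 = 7. total_sold = 91
  Event 14 (restock 24): 7 + 24 = 31
Final: stock = 31, total_sold = 91

Checking against threshold 15:
  After event 1: stock=63 > 15
  After event 2: stock=57 > 15
  After event 3: stock=52 > 15
  After event 4: stock=57 > 15
  After event 5: stock=50 > 15
  After event 6: stock=34 > 15
  After event 7: stock=26 > 15
  After event 8: stock=11 <= 15 -> ALERT
  After event 9: stock=2 <= 15 -> ALERT
  After event 10: stock=32 > 15
  After event 11: stock=30 > 15
  After event 12: stock=16 > 15
  After event 13: stock=7 <= 15 -> ALERT
  After event 14: stock=31 > 15
Alert events: [8, 9, 13]. Count = 3

Answer: 3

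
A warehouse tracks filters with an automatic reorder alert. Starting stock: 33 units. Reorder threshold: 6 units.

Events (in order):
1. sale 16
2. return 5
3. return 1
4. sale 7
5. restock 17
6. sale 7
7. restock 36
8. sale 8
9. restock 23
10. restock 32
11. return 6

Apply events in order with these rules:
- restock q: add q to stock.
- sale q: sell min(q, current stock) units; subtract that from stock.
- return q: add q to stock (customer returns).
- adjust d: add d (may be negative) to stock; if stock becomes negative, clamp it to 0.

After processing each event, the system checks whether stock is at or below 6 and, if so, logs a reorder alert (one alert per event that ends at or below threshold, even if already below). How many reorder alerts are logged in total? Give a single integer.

Answer: 0

Derivation:
Processing events:
Start: stock = 33
  Event 1 (sale 16): sell min(16,33)=16. stock: 33 - 16 = 17. total_sold = 16
  Event 2 (return 5): 17 + 5 = 22
  Event 3 (return 1): 22 + 1 = 23
  Event 4 (sale 7): sell min(7,23)=7. stock: 23 - 7 = 16. total_sold = 23
  Event 5 (restock 17): 16 + 17 = 33
  Event 6 (sale 7): sell min(7,33)=7. stock: 33 - 7 = 26. total_sold = 30
  Event 7 (restock 36): 26 + 36 = 62
  Event 8 (sale 8): sell min(8,62)=8. stock: 62 - 8 = 54. total_sold = 38
  Event 9 (restock 23): 54 + 23 = 77
  Event 10 (restock 32): 77 + 32 = 109
  Event 11 (return 6): 109 + 6 = 115
Final: stock = 115, total_sold = 38

Checking against threshold 6:
  After event 1: stock=17 > 6
  After event 2: stock=22 > 6
  After event 3: stock=23 > 6
  After event 4: stock=16 > 6
  After event 5: stock=33 > 6
  After event 6: stock=26 > 6
  After event 7: stock=62 > 6
  After event 8: stock=54 > 6
  After event 9: stock=77 > 6
  After event 10: stock=109 > 6
  After event 11: stock=115 > 6
Alert events: []. Count = 0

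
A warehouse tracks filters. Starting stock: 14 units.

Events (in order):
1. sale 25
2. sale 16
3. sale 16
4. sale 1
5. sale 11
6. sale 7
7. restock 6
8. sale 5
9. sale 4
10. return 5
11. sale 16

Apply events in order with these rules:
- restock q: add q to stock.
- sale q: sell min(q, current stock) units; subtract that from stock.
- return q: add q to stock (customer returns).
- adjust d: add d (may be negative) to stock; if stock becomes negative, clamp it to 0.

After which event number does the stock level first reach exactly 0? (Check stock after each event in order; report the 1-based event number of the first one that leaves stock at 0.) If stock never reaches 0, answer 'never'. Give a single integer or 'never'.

Answer: 1

Derivation:
Processing events:
Start: stock = 14
  Event 1 (sale 25): sell min(25,14)=14. stock: 14 - 14 = 0. total_sold = 14
  Event 2 (sale 16): sell min(16,0)=0. stock: 0 - 0 = 0. total_sold = 14
  Event 3 (sale 16): sell min(16,0)=0. stock: 0 - 0 = 0. total_sold = 14
  Event 4 (sale 1): sell min(1,0)=0. stock: 0 - 0 = 0. total_sold = 14
  Event 5 (sale 11): sell min(11,0)=0. stock: 0 - 0 = 0. total_sold = 14
  Event 6 (sale 7): sell min(7,0)=0. stock: 0 - 0 = 0. total_sold = 14
  Event 7 (restock 6): 0 + 6 = 6
  Event 8 (sale 5): sell min(5,6)=5. stock: 6 - 5 = 1. total_sold = 19
  Event 9 (sale 4): sell min(4,1)=1. stock: 1 - 1 = 0. total_sold = 20
  Event 10 (return 5): 0 + 5 = 5
  Event 11 (sale 16): sell min(16,5)=5. stock: 5 - 5 = 0. total_sold = 25
Final: stock = 0, total_sold = 25

First zero at event 1.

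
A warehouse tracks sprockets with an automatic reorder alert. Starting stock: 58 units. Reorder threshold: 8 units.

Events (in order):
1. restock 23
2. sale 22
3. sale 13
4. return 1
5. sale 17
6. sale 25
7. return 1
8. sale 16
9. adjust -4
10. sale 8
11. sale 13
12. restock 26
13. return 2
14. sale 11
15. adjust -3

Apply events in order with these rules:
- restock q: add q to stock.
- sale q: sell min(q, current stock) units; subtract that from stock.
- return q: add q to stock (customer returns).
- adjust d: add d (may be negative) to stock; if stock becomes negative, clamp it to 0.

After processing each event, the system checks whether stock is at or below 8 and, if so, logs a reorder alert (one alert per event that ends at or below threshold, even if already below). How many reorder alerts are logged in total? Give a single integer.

Processing events:
Start: stock = 58
  Event 1 (restock 23): 58 + 23 = 81
  Event 2 (sale 22): sell min(22,81)=22. stock: 81 - 22 = 59. total_sold = 22
  Event 3 (sale 13): sell min(13,59)=13. stock: 59 - 13 = 46. total_sold = 35
  Event 4 (return 1): 46 + 1 = 47
  Event 5 (sale 17): sell min(17,47)=17. stock: 47 - 17 = 30. total_sold = 52
  Event 6 (sale 25): sell min(25,30)=25. stock: 30 - 25 = 5. total_sold = 77
  Event 7 (return 1): 5 + 1 = 6
  Event 8 (sale 16): sell min(16,6)=6. stock: 6 - 6 = 0. total_sold = 83
  Event 9 (adjust -4): 0 + -4 = 0 (clamped to 0)
  Event 10 (sale 8): sell min(8,0)=0. stock: 0 - 0 = 0. total_sold = 83
  Event 11 (sale 13): sell min(13,0)=0. stock: 0 - 0 = 0. total_sold = 83
  Event 12 (restock 26): 0 + 26 = 26
  Event 13 (return 2): 26 + 2 = 28
  Event 14 (sale 11): sell min(11,28)=11. stock: 28 - 11 = 17. total_sold = 94
  Event 15 (adjust -3): 17 + -3 = 14
Final: stock = 14, total_sold = 94

Checking against threshold 8:
  After event 1: stock=81 > 8
  After event 2: stock=59 > 8
  After event 3: stock=46 > 8
  After event 4: stock=47 > 8
  After event 5: stock=30 > 8
  After event 6: stock=5 <= 8 -> ALERT
  After event 7: stock=6 <= 8 -> ALERT
  After event 8: stock=0 <= 8 -> ALERT
  After event 9: stock=0 <= 8 -> ALERT
  After event 10: stock=0 <= 8 -> ALERT
  After event 11: stock=0 <= 8 -> ALERT
  After event 12: stock=26 > 8
  After event 13: stock=28 > 8
  After event 14: stock=17 > 8
  After event 15: stock=14 > 8
Alert events: [6, 7, 8, 9, 10, 11]. Count = 6

Answer: 6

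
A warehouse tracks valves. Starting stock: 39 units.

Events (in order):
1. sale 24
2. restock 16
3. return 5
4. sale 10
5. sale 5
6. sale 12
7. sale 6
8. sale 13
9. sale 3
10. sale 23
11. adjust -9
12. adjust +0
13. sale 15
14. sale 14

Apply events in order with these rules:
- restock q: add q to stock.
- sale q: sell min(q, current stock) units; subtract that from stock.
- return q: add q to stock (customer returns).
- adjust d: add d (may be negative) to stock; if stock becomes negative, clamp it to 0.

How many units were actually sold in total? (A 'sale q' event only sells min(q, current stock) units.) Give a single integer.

Answer: 60

Derivation:
Processing events:
Start: stock = 39
  Event 1 (sale 24): sell min(24,39)=24. stock: 39 - 24 = 15. total_sold = 24
  Event 2 (restock 16): 15 + 16 = 31
  Event 3 (return 5): 31 + 5 = 36
  Event 4 (sale 10): sell min(10,36)=10. stock: 36 - 10 = 26. total_sold = 34
  Event 5 (sale 5): sell min(5,26)=5. stock: 26 - 5 = 21. total_sold = 39
  Event 6 (sale 12): sell min(12,21)=12. stock: 21 - 12 = 9. total_sold = 51
  Event 7 (sale 6): sell min(6,9)=6. stock: 9 - 6 = 3. total_sold = 57
  Event 8 (sale 13): sell min(13,3)=3. stock: 3 - 3 = 0. total_sold = 60
  Event 9 (sale 3): sell min(3,0)=0. stock: 0 - 0 = 0. total_sold = 60
  Event 10 (sale 23): sell min(23,0)=0. stock: 0 - 0 = 0. total_sold = 60
  Event 11 (adjust -9): 0 + -9 = 0 (clamped to 0)
  Event 12 (adjust +0): 0 + 0 = 0
  Event 13 (sale 15): sell min(15,0)=0. stock: 0 - 0 = 0. total_sold = 60
  Event 14 (sale 14): sell min(14,0)=0. stock: 0 - 0 = 0. total_sold = 60
Final: stock = 0, total_sold = 60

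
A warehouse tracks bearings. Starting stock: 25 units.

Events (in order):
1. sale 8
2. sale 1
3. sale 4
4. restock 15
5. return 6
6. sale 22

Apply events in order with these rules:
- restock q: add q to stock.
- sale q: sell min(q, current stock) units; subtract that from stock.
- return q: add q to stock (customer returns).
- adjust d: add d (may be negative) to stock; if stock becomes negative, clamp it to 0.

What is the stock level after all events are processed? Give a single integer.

Processing events:
Start: stock = 25
  Event 1 (sale 8): sell min(8,25)=8. stock: 25 - 8 = 17. total_sold = 8
  Event 2 (sale 1): sell min(1,17)=1. stock: 17 - 1 = 16. total_sold = 9
  Event 3 (sale 4): sell min(4,16)=4. stock: 16 - 4 = 12. total_sold = 13
  Event 4 (restock 15): 12 + 15 = 27
  Event 5 (return 6): 27 + 6 = 33
  Event 6 (sale 22): sell min(22,33)=22. stock: 33 - 22 = 11. total_sold = 35
Final: stock = 11, total_sold = 35

Answer: 11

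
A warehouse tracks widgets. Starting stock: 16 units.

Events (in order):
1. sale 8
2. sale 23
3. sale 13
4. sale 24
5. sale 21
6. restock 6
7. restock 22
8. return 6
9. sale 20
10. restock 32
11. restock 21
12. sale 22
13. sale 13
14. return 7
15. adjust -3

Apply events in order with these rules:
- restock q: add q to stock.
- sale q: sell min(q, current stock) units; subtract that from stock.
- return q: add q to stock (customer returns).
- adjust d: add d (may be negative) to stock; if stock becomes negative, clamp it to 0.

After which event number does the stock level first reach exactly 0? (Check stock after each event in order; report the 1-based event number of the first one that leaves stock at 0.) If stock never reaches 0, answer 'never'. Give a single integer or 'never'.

Answer: 2

Derivation:
Processing events:
Start: stock = 16
  Event 1 (sale 8): sell min(8,16)=8. stock: 16 - 8 = 8. total_sold = 8
  Event 2 (sale 23): sell min(23,8)=8. stock: 8 - 8 = 0. total_sold = 16
  Event 3 (sale 13): sell min(13,0)=0. stock: 0 - 0 = 0. total_sold = 16
  Event 4 (sale 24): sell min(24,0)=0. stock: 0 - 0 = 0. total_sold = 16
  Event 5 (sale 21): sell min(21,0)=0. stock: 0 - 0 = 0. total_sold = 16
  Event 6 (restock 6): 0 + 6 = 6
  Event 7 (restock 22): 6 + 22 = 28
  Event 8 (return 6): 28 + 6 = 34
  Event 9 (sale 20): sell min(20,34)=20. stock: 34 - 20 = 14. total_sold = 36
  Event 10 (restock 32): 14 + 32 = 46
  Event 11 (restock 21): 46 + 21 = 67
  Event 12 (sale 22): sell min(22,67)=22. stock: 67 - 22 = 45. total_sold = 58
  Event 13 (sale 13): sell min(13,45)=13. stock: 45 - 13 = 32. total_sold = 71
  Event 14 (return 7): 32 + 7 = 39
  Event 15 (adjust -3): 39 + -3 = 36
Final: stock = 36, total_sold = 71

First zero at event 2.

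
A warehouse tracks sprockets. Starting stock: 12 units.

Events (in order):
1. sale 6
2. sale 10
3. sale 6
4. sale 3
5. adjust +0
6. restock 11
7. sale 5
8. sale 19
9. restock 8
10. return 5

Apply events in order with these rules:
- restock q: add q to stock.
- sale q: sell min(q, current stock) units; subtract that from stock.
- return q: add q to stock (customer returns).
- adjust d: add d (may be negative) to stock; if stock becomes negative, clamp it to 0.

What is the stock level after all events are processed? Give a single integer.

Answer: 13

Derivation:
Processing events:
Start: stock = 12
  Event 1 (sale 6): sell min(6,12)=6. stock: 12 - 6 = 6. total_sold = 6
  Event 2 (sale 10): sell min(10,6)=6. stock: 6 - 6 = 0. total_sold = 12
  Event 3 (sale 6): sell min(6,0)=0. stock: 0 - 0 = 0. total_sold = 12
  Event 4 (sale 3): sell min(3,0)=0. stock: 0 - 0 = 0. total_sold = 12
  Event 5 (adjust +0): 0 + 0 = 0
  Event 6 (restock 11): 0 + 11 = 11
  Event 7 (sale 5): sell min(5,11)=5. stock: 11 - 5 = 6. total_sold = 17
  Event 8 (sale 19): sell min(19,6)=6. stock: 6 - 6 = 0. total_sold = 23
  Event 9 (restock 8): 0 + 8 = 8
  Event 10 (return 5): 8 + 5 = 13
Final: stock = 13, total_sold = 23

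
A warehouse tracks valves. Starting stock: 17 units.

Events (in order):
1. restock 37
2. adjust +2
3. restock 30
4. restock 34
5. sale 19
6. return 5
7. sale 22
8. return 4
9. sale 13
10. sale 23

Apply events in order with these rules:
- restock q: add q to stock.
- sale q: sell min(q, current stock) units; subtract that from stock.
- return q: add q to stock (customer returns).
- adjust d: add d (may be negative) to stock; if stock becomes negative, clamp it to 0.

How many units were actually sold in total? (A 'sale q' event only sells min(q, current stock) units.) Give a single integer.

Processing events:
Start: stock = 17
  Event 1 (restock 37): 17 + 37 = 54
  Event 2 (adjust +2): 54 + 2 = 56
  Event 3 (restock 30): 56 + 30 = 86
  Event 4 (restock 34): 86 + 34 = 120
  Event 5 (sale 19): sell min(19,120)=19. stock: 120 - 19 = 101. total_sold = 19
  Event 6 (return 5): 101 + 5 = 106
  Event 7 (sale 22): sell min(22,106)=22. stock: 106 - 22 = 84. total_sold = 41
  Event 8 (return 4): 84 + 4 = 88
  Event 9 (sale 13): sell min(13,88)=13. stock: 88 - 13 = 75. total_sold = 54
  Event 10 (sale 23): sell min(23,75)=23. stock: 75 - 23 = 52. total_sold = 77
Final: stock = 52, total_sold = 77

Answer: 77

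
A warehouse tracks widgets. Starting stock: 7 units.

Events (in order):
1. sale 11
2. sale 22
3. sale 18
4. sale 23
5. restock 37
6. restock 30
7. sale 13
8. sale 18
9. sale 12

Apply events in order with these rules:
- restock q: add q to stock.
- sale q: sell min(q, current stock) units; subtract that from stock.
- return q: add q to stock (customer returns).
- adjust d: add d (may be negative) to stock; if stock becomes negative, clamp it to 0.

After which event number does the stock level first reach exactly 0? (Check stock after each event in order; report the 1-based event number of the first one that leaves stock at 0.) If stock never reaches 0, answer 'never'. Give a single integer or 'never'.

Processing events:
Start: stock = 7
  Event 1 (sale 11): sell min(11,7)=7. stock: 7 - 7 = 0. total_sold = 7
  Event 2 (sale 22): sell min(22,0)=0. stock: 0 - 0 = 0. total_sold = 7
  Event 3 (sale 18): sell min(18,0)=0. stock: 0 - 0 = 0. total_sold = 7
  Event 4 (sale 23): sell min(23,0)=0. stock: 0 - 0 = 0. total_sold = 7
  Event 5 (restock 37): 0 + 37 = 37
  Event 6 (restock 30): 37 + 30 = 67
  Event 7 (sale 13): sell min(13,67)=13. stock: 67 - 13 = 54. total_sold = 20
  Event 8 (sale 18): sell min(18,54)=18. stock: 54 - 18 = 36. total_sold = 38
  Event 9 (sale 12): sell min(12,36)=12. stock: 36 - 12 = 24. total_sold = 50
Final: stock = 24, total_sold = 50

First zero at event 1.

Answer: 1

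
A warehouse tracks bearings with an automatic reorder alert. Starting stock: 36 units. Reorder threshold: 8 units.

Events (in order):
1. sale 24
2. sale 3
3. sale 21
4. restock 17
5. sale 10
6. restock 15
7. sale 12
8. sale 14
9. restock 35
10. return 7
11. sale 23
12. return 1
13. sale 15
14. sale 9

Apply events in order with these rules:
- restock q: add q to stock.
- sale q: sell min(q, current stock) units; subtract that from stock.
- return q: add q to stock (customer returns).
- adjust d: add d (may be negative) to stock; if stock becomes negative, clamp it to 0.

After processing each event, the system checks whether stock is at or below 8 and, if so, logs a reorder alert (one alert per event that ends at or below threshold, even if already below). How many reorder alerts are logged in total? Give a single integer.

Processing events:
Start: stock = 36
  Event 1 (sale 24): sell min(24,36)=24. stock: 36 - 24 = 12. total_sold = 24
  Event 2 (sale 3): sell min(3,12)=3. stock: 12 - 3 = 9. total_sold = 27
  Event 3 (sale 21): sell min(21,9)=9. stock: 9 - 9 = 0. total_sold = 36
  Event 4 (restock 17): 0 + 17 = 17
  Event 5 (sale 10): sell min(10,17)=10. stock: 17 - 10 = 7. total_sold = 46
  Event 6 (restock 15): 7 + 15 = 22
  Event 7 (sale 12): sell min(12,22)=12. stock: 22 - 12 = 10. total_sold = 58
  Event 8 (sale 14): sell min(14,10)=10. stock: 10 - 10 = 0. total_sold = 68
  Event 9 (restock 35): 0 + 35 = 35
  Event 10 (return 7): 35 + 7 = 42
  Event 11 (sale 23): sell min(23,42)=23. stock: 42 - 23 = 19. total_sold = 91
  Event 12 (return 1): 19 + 1 = 20
  Event 13 (sale 15): sell min(15,20)=15. stock: 20 - 15 = 5. total_sold = 106
  Event 14 (sale 9): sell min(9,5)=5. stock: 5 - 5 = 0. total_sold = 111
Final: stock = 0, total_sold = 111

Checking against threshold 8:
  After event 1: stock=12 > 8
  After event 2: stock=9 > 8
  After event 3: stock=0 <= 8 -> ALERT
  After event 4: stock=17 > 8
  After event 5: stock=7 <= 8 -> ALERT
  After event 6: stock=22 > 8
  After event 7: stock=10 > 8
  After event 8: stock=0 <= 8 -> ALERT
  After event 9: stock=35 > 8
  After event 10: stock=42 > 8
  After event 11: stock=19 > 8
  After event 12: stock=20 > 8
  After event 13: stock=5 <= 8 -> ALERT
  After event 14: stock=0 <= 8 -> ALERT
Alert events: [3, 5, 8, 13, 14]. Count = 5

Answer: 5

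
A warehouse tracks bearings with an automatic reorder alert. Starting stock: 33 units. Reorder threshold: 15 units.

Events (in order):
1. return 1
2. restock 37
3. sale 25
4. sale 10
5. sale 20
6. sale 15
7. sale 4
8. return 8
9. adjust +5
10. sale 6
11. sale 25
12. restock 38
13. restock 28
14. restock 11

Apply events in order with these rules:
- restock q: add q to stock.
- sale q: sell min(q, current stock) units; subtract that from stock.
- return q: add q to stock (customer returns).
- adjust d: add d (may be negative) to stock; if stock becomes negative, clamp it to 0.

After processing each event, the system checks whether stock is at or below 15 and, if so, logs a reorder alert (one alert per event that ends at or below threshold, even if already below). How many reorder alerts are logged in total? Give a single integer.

Answer: 6

Derivation:
Processing events:
Start: stock = 33
  Event 1 (return 1): 33 + 1 = 34
  Event 2 (restock 37): 34 + 37 = 71
  Event 3 (sale 25): sell min(25,71)=25. stock: 71 - 25 = 46. total_sold = 25
  Event 4 (sale 10): sell min(10,46)=10. stock: 46 - 10 = 36. total_sold = 35
  Event 5 (sale 20): sell min(20,36)=20. stock: 36 - 20 = 16. total_sold = 55
  Event 6 (sale 15): sell min(15,16)=15. stock: 16 - 15 = 1. total_sold = 70
  Event 7 (sale 4): sell min(4,1)=1. stock: 1 - 1 = 0. total_sold = 71
  Event 8 (return 8): 0 + 8 = 8
  Event 9 (adjust +5): 8 + 5 = 13
  Event 10 (sale 6): sell min(6,13)=6. stock: 13 - 6 = 7. total_sold = 77
  Event 11 (sale 25): sell min(25,7)=7. stock: 7 - 7 = 0. total_sold = 84
  Event 12 (restock 38): 0 + 38 = 38
  Event 13 (restock 28): 38 + 28 = 66
  Event 14 (restock 11): 66 + 11 = 77
Final: stock = 77, total_sold = 84

Checking against threshold 15:
  After event 1: stock=34 > 15
  After event 2: stock=71 > 15
  After event 3: stock=46 > 15
  After event 4: stock=36 > 15
  After event 5: stock=16 > 15
  After event 6: stock=1 <= 15 -> ALERT
  After event 7: stock=0 <= 15 -> ALERT
  After event 8: stock=8 <= 15 -> ALERT
  After event 9: stock=13 <= 15 -> ALERT
  After event 10: stock=7 <= 15 -> ALERT
  After event 11: stock=0 <= 15 -> ALERT
  After event 12: stock=38 > 15
  After event 13: stock=66 > 15
  After event 14: stock=77 > 15
Alert events: [6, 7, 8, 9, 10, 11]. Count = 6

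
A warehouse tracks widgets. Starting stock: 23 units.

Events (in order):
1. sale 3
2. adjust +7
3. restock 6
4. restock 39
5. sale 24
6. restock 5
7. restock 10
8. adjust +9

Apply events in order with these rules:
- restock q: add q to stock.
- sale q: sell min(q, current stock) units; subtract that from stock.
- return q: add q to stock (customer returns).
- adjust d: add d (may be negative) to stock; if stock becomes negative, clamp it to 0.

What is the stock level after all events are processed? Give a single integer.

Answer: 72

Derivation:
Processing events:
Start: stock = 23
  Event 1 (sale 3): sell min(3,23)=3. stock: 23 - 3 = 20. total_sold = 3
  Event 2 (adjust +7): 20 + 7 = 27
  Event 3 (restock 6): 27 + 6 = 33
  Event 4 (restock 39): 33 + 39 = 72
  Event 5 (sale 24): sell min(24,72)=24. stock: 72 - 24 = 48. total_sold = 27
  Event 6 (restock 5): 48 + 5 = 53
  Event 7 (restock 10): 53 + 10 = 63
  Event 8 (adjust +9): 63 + 9 = 72
Final: stock = 72, total_sold = 27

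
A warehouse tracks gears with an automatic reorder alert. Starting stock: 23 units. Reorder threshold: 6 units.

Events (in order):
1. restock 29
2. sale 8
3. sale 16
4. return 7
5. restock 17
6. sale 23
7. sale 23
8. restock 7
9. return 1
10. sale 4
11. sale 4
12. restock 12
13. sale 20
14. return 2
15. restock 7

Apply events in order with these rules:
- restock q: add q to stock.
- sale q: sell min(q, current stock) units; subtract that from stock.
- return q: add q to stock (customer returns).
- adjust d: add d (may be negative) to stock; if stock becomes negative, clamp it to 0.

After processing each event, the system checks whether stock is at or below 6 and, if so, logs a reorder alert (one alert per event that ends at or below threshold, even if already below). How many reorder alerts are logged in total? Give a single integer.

Processing events:
Start: stock = 23
  Event 1 (restock 29): 23 + 29 = 52
  Event 2 (sale 8): sell min(8,52)=8. stock: 52 - 8 = 44. total_sold = 8
  Event 3 (sale 16): sell min(16,44)=16. stock: 44 - 16 = 28. total_sold = 24
  Event 4 (return 7): 28 + 7 = 35
  Event 5 (restock 17): 35 + 17 = 52
  Event 6 (sale 23): sell min(23,52)=23. stock: 52 - 23 = 29. total_sold = 47
  Event 7 (sale 23): sell min(23,29)=23. stock: 29 - 23 = 6. total_sold = 70
  Event 8 (restock 7): 6 + 7 = 13
  Event 9 (return 1): 13 + 1 = 14
  Event 10 (sale 4): sell min(4,14)=4. stock: 14 - 4 = 10. total_sold = 74
  Event 11 (sale 4): sell min(4,10)=4. stock: 10 - 4 = 6. total_sold = 78
  Event 12 (restock 12): 6 + 12 = 18
  Event 13 (sale 20): sell min(20,18)=18. stock: 18 - 18 = 0. total_sold = 96
  Event 14 (return 2): 0 + 2 = 2
  Event 15 (restock 7): 2 + 7 = 9
Final: stock = 9, total_sold = 96

Checking against threshold 6:
  After event 1: stock=52 > 6
  After event 2: stock=44 > 6
  After event 3: stock=28 > 6
  After event 4: stock=35 > 6
  After event 5: stock=52 > 6
  After event 6: stock=29 > 6
  After event 7: stock=6 <= 6 -> ALERT
  After event 8: stock=13 > 6
  After event 9: stock=14 > 6
  After event 10: stock=10 > 6
  After event 11: stock=6 <= 6 -> ALERT
  After event 12: stock=18 > 6
  After event 13: stock=0 <= 6 -> ALERT
  After event 14: stock=2 <= 6 -> ALERT
  After event 15: stock=9 > 6
Alert events: [7, 11, 13, 14]. Count = 4

Answer: 4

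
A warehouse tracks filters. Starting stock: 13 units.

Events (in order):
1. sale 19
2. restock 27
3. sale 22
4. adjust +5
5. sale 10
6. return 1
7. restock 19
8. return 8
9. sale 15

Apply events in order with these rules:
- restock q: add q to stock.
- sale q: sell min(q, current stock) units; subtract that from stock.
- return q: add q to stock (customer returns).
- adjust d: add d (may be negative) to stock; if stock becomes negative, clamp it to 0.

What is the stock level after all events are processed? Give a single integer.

Answer: 13

Derivation:
Processing events:
Start: stock = 13
  Event 1 (sale 19): sell min(19,13)=13. stock: 13 - 13 = 0. total_sold = 13
  Event 2 (restock 27): 0 + 27 = 27
  Event 3 (sale 22): sell min(22,27)=22. stock: 27 - 22 = 5. total_sold = 35
  Event 4 (adjust +5): 5 + 5 = 10
  Event 5 (sale 10): sell min(10,10)=10. stock: 10 - 10 = 0. total_sold = 45
  Event 6 (return 1): 0 + 1 = 1
  Event 7 (restock 19): 1 + 19 = 20
  Event 8 (return 8): 20 + 8 = 28
  Event 9 (sale 15): sell min(15,28)=15. stock: 28 - 15 = 13. total_sold = 60
Final: stock = 13, total_sold = 60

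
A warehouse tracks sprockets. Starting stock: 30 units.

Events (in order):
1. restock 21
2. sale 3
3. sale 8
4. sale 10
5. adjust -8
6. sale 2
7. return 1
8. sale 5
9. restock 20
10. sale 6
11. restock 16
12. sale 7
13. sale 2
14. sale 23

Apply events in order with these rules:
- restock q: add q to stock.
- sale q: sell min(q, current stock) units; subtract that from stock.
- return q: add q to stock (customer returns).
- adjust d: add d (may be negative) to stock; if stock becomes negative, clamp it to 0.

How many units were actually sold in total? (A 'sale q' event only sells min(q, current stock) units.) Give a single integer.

Processing events:
Start: stock = 30
  Event 1 (restock 21): 30 + 21 = 51
  Event 2 (sale 3): sell min(3,51)=3. stock: 51 - 3 = 48. total_sold = 3
  Event 3 (sale 8): sell min(8,48)=8. stock: 48 - 8 = 40. total_sold = 11
  Event 4 (sale 10): sell min(10,40)=10. stock: 40 - 10 = 30. total_sold = 21
  Event 5 (adjust -8): 30 + -8 = 22
  Event 6 (sale 2): sell min(2,22)=2. stock: 22 - 2 = 20. total_sold = 23
  Event 7 (return 1): 20 + 1 = 21
  Event 8 (sale 5): sell min(5,21)=5. stock: 21 - 5 = 16. total_sold = 28
  Event 9 (restock 20): 16 + 20 = 36
  Event 10 (sale 6): sell min(6,36)=6. stock: 36 - 6 = 30. total_sold = 34
  Event 11 (restock 16): 30 + 16 = 46
  Event 12 (sale 7): sell min(7,46)=7. stock: 46 - 7 = 39. total_sold = 41
  Event 13 (sale 2): sell min(2,39)=2. stock: 39 - 2 = 37. total_sold = 43
  Event 14 (sale 23): sell min(23,37)=23. stock: 37 - 23 = 14. total_sold = 66
Final: stock = 14, total_sold = 66

Answer: 66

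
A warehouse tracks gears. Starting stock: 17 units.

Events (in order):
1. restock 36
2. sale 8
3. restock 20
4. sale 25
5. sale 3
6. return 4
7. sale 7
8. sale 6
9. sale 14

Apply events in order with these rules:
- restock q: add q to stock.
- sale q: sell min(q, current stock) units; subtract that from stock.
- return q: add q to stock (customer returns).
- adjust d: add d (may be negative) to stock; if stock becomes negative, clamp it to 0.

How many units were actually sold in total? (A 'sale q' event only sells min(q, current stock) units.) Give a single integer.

Processing events:
Start: stock = 17
  Event 1 (restock 36): 17 + 36 = 53
  Event 2 (sale 8): sell min(8,53)=8. stock: 53 - 8 = 45. total_sold = 8
  Event 3 (restock 20): 45 + 20 = 65
  Event 4 (sale 25): sell min(25,65)=25. stock: 65 - 25 = 40. total_sold = 33
  Event 5 (sale 3): sell min(3,40)=3. stock: 40 - 3 = 37. total_sold = 36
  Event 6 (return 4): 37 + 4 = 41
  Event 7 (sale 7): sell min(7,41)=7. stock: 41 - 7 = 34. total_sold = 43
  Event 8 (sale 6): sell min(6,34)=6. stock: 34 - 6 = 28. total_sold = 49
  Event 9 (sale 14): sell min(14,28)=14. stock: 28 - 14 = 14. total_sold = 63
Final: stock = 14, total_sold = 63

Answer: 63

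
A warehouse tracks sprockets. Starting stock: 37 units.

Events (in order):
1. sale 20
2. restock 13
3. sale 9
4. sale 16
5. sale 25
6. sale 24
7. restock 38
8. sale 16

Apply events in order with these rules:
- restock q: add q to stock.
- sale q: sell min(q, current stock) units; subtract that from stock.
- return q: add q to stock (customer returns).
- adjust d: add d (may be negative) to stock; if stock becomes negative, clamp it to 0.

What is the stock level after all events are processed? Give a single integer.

Processing events:
Start: stock = 37
  Event 1 (sale 20): sell min(20,37)=20. stock: 37 - 20 = 17. total_sold = 20
  Event 2 (restock 13): 17 + 13 = 30
  Event 3 (sale 9): sell min(9,30)=9. stock: 30 - 9 = 21. total_sold = 29
  Event 4 (sale 16): sell min(16,21)=16. stock: 21 - 16 = 5. total_sold = 45
  Event 5 (sale 25): sell min(25,5)=5. stock: 5 - 5 = 0. total_sold = 50
  Event 6 (sale 24): sell min(24,0)=0. stock: 0 - 0 = 0. total_sold = 50
  Event 7 (restock 38): 0 + 38 = 38
  Event 8 (sale 16): sell min(16,38)=16. stock: 38 - 16 = 22. total_sold = 66
Final: stock = 22, total_sold = 66

Answer: 22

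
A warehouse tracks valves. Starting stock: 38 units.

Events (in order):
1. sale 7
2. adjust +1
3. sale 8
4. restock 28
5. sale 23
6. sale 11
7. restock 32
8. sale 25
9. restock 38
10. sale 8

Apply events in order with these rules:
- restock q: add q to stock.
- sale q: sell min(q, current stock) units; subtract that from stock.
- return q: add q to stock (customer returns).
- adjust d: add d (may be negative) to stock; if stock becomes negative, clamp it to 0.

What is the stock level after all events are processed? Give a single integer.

Processing events:
Start: stock = 38
  Event 1 (sale 7): sell min(7,38)=7. stock: 38 - 7 = 31. total_sold = 7
  Event 2 (adjust +1): 31 + 1 = 32
  Event 3 (sale 8): sell min(8,32)=8. stock: 32 - 8 = 24. total_sold = 15
  Event 4 (restock 28): 24 + 28 = 52
  Event 5 (sale 23): sell min(23,52)=23. stock: 52 - 23 = 29. total_sold = 38
  Event 6 (sale 11): sell min(11,29)=11. stock: 29 - 11 = 18. total_sold = 49
  Event 7 (restock 32): 18 + 32 = 50
  Event 8 (sale 25): sell min(25,50)=25. stock: 50 - 25 = 25. total_sold = 74
  Event 9 (restock 38): 25 + 38 = 63
  Event 10 (sale 8): sell min(8,63)=8. stock: 63 - 8 = 55. total_sold = 82
Final: stock = 55, total_sold = 82

Answer: 55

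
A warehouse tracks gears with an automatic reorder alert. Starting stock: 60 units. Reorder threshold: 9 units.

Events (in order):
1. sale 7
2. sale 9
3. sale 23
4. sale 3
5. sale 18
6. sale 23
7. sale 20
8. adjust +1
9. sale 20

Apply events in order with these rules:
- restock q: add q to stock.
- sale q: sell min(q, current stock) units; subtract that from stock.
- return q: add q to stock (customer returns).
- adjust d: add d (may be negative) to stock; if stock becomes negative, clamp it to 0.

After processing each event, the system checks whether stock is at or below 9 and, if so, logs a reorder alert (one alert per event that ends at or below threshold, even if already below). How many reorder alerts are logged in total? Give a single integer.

Answer: 5

Derivation:
Processing events:
Start: stock = 60
  Event 1 (sale 7): sell min(7,60)=7. stock: 60 - 7 = 53. total_sold = 7
  Event 2 (sale 9): sell min(9,53)=9. stock: 53 - 9 = 44. total_sold = 16
  Event 3 (sale 23): sell min(23,44)=23. stock: 44 - 23 = 21. total_sold = 39
  Event 4 (sale 3): sell min(3,21)=3. stock: 21 - 3 = 18. total_sold = 42
  Event 5 (sale 18): sell min(18,18)=18. stock: 18 - 18 = 0. total_sold = 60
  Event 6 (sale 23): sell min(23,0)=0. stock: 0 - 0 = 0. total_sold = 60
  Event 7 (sale 20): sell min(20,0)=0. stock: 0 - 0 = 0. total_sold = 60
  Event 8 (adjust +1): 0 + 1 = 1
  Event 9 (sale 20): sell min(20,1)=1. stock: 1 - 1 = 0. total_sold = 61
Final: stock = 0, total_sold = 61

Checking against threshold 9:
  After event 1: stock=53 > 9
  After event 2: stock=44 > 9
  After event 3: stock=21 > 9
  After event 4: stock=18 > 9
  After event 5: stock=0 <= 9 -> ALERT
  After event 6: stock=0 <= 9 -> ALERT
  After event 7: stock=0 <= 9 -> ALERT
  After event 8: stock=1 <= 9 -> ALERT
  After event 9: stock=0 <= 9 -> ALERT
Alert events: [5, 6, 7, 8, 9]. Count = 5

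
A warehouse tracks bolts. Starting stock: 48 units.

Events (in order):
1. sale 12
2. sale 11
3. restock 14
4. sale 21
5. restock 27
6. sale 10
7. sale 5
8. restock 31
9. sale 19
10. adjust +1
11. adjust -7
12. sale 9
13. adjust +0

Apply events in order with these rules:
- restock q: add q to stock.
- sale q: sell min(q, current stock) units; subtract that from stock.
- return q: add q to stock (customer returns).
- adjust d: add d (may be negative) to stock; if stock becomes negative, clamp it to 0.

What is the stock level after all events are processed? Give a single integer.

Processing events:
Start: stock = 48
  Event 1 (sale 12): sell min(12,48)=12. stock: 48 - 12 = 36. total_sold = 12
  Event 2 (sale 11): sell min(11,36)=11. stock: 36 - 11 = 25. total_sold = 23
  Event 3 (restock 14): 25 + 14 = 39
  Event 4 (sale 21): sell min(21,39)=21. stock: 39 - 21 = 18. total_sold = 44
  Event 5 (restock 27): 18 + 27 = 45
  Event 6 (sale 10): sell min(10,45)=10. stock: 45 - 10 = 35. total_sold = 54
  Event 7 (sale 5): sell min(5,35)=5. stock: 35 - 5 = 30. total_sold = 59
  Event 8 (restock 31): 30 + 31 = 61
  Event 9 (sale 19): sell min(19,61)=19. stock: 61 - 19 = 42. total_sold = 78
  Event 10 (adjust +1): 42 + 1 = 43
  Event 11 (adjust -7): 43 + -7 = 36
  Event 12 (sale 9): sell min(9,36)=9. stock: 36 - 9 = 27. total_sold = 87
  Event 13 (adjust +0): 27 + 0 = 27
Final: stock = 27, total_sold = 87

Answer: 27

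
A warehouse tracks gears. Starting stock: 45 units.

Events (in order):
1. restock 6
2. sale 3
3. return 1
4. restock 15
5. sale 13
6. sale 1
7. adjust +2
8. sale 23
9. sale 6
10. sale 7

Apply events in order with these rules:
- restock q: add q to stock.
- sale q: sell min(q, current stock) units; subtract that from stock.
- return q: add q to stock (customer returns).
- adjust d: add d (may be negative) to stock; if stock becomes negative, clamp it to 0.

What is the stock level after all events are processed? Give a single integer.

Processing events:
Start: stock = 45
  Event 1 (restock 6): 45 + 6 = 51
  Event 2 (sale 3): sell min(3,51)=3. stock: 51 - 3 = 48. total_sold = 3
  Event 3 (return 1): 48 + 1 = 49
  Event 4 (restock 15): 49 + 15 = 64
  Event 5 (sale 13): sell min(13,64)=13. stock: 64 - 13 = 51. total_sold = 16
  Event 6 (sale 1): sell min(1,51)=1. stock: 51 - 1 = 50. total_sold = 17
  Event 7 (adjust +2): 50 + 2 = 52
  Event 8 (sale 23): sell min(23,52)=23. stock: 52 - 23 = 29. total_sold = 40
  Event 9 (sale 6): sell min(6,29)=6. stock: 29 - 6 = 23. total_sold = 46
  Event 10 (sale 7): sell min(7,23)=7. stock: 23 - 7 = 16. total_sold = 53
Final: stock = 16, total_sold = 53

Answer: 16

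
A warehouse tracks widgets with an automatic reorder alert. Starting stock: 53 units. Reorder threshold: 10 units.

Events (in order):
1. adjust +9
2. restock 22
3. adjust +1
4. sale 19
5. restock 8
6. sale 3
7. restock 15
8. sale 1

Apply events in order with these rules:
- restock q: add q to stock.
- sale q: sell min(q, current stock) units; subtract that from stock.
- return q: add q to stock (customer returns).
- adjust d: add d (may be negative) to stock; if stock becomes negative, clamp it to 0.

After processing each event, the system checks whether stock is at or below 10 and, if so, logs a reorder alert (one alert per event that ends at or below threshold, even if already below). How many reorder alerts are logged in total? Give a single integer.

Processing events:
Start: stock = 53
  Event 1 (adjust +9): 53 + 9 = 62
  Event 2 (restock 22): 62 + 22 = 84
  Event 3 (adjust +1): 84 + 1 = 85
  Event 4 (sale 19): sell min(19,85)=19. stock: 85 - 19 = 66. total_sold = 19
  Event 5 (restock 8): 66 + 8 = 74
  Event 6 (sale 3): sell min(3,74)=3. stock: 74 - 3 = 71. total_sold = 22
  Event 7 (restock 15): 71 + 15 = 86
  Event 8 (sale 1): sell min(1,86)=1. stock: 86 - 1 = 85. total_sold = 23
Final: stock = 85, total_sold = 23

Checking against threshold 10:
  After event 1: stock=62 > 10
  After event 2: stock=84 > 10
  After event 3: stock=85 > 10
  After event 4: stock=66 > 10
  After event 5: stock=74 > 10
  After event 6: stock=71 > 10
  After event 7: stock=86 > 10
  After event 8: stock=85 > 10
Alert events: []. Count = 0

Answer: 0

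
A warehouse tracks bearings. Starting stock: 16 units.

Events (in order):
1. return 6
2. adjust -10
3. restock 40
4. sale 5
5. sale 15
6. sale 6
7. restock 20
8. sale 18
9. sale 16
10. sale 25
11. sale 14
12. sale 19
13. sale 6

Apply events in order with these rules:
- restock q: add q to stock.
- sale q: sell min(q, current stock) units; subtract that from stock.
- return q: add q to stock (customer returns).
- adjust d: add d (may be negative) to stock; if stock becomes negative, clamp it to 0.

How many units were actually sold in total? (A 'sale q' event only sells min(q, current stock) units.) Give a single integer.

Answer: 72

Derivation:
Processing events:
Start: stock = 16
  Event 1 (return 6): 16 + 6 = 22
  Event 2 (adjust -10): 22 + -10 = 12
  Event 3 (restock 40): 12 + 40 = 52
  Event 4 (sale 5): sell min(5,52)=5. stock: 52 - 5 = 47. total_sold = 5
  Event 5 (sale 15): sell min(15,47)=15. stock: 47 - 15 = 32. total_sold = 20
  Event 6 (sale 6): sell min(6,32)=6. stock: 32 - 6 = 26. total_sold = 26
  Event 7 (restock 20): 26 + 20 = 46
  Event 8 (sale 18): sell min(18,46)=18. stock: 46 - 18 = 28. total_sold = 44
  Event 9 (sale 16): sell min(16,28)=16. stock: 28 - 16 = 12. total_sold = 60
  Event 10 (sale 25): sell min(25,12)=12. stock: 12 - 12 = 0. total_sold = 72
  Event 11 (sale 14): sell min(14,0)=0. stock: 0 - 0 = 0. total_sold = 72
  Event 12 (sale 19): sell min(19,0)=0. stock: 0 - 0 = 0. total_sold = 72
  Event 13 (sale 6): sell min(6,0)=0. stock: 0 - 0 = 0. total_sold = 72
Final: stock = 0, total_sold = 72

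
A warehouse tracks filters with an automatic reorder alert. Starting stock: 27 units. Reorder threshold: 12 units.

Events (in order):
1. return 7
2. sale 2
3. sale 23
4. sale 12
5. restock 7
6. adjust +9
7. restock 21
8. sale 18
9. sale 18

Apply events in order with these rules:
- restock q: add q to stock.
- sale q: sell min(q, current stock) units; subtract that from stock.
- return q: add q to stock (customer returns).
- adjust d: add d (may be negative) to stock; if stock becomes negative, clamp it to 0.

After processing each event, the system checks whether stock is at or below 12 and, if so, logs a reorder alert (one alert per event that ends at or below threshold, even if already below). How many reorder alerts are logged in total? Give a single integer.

Answer: 4

Derivation:
Processing events:
Start: stock = 27
  Event 1 (return 7): 27 + 7 = 34
  Event 2 (sale 2): sell min(2,34)=2. stock: 34 - 2 = 32. total_sold = 2
  Event 3 (sale 23): sell min(23,32)=23. stock: 32 - 23 = 9. total_sold = 25
  Event 4 (sale 12): sell min(12,9)=9. stock: 9 - 9 = 0. total_sold = 34
  Event 5 (restock 7): 0 + 7 = 7
  Event 6 (adjust +9): 7 + 9 = 16
  Event 7 (restock 21): 16 + 21 = 37
  Event 8 (sale 18): sell min(18,37)=18. stock: 37 - 18 = 19. total_sold = 52
  Event 9 (sale 18): sell min(18,19)=18. stock: 19 - 18 = 1. total_sold = 70
Final: stock = 1, total_sold = 70

Checking against threshold 12:
  After event 1: stock=34 > 12
  After event 2: stock=32 > 12
  After event 3: stock=9 <= 12 -> ALERT
  After event 4: stock=0 <= 12 -> ALERT
  After event 5: stock=7 <= 12 -> ALERT
  After event 6: stock=16 > 12
  After event 7: stock=37 > 12
  After event 8: stock=19 > 12
  After event 9: stock=1 <= 12 -> ALERT
Alert events: [3, 4, 5, 9]. Count = 4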